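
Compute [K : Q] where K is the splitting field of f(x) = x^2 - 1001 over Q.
[K : Q] = 2

f(x) = x^2 - 1001 factors as (x - √1001)(x + √1001). The splitting field is K = Q(√1001). Since 1001 is squarefree and > 1, it is not a perfect square, so x^2 - 1001 is irreducible over Q and [Q(√1001) : Q] = 2. Hence [K : Q] = 2.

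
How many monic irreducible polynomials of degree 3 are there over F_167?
There are 1552432 monic irreducible polynomials of degree 3 over F_167

Each element of F_{167^3} that lies in no proper subfield is a root of exactly one monic irreducible of degree 3 over F_167, and each such polynomial has 3 distinct roots in F_{167^3}. By Möbius inversion the count is N_167(3) = (1/3) Σ_{d|3} μ(3/d) · 167^d = (1/3)(μ(3)·167^1 + μ(1)·167^3) = 4657296/3 = 1552432.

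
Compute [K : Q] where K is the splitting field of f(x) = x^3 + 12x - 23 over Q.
[K : Q] = 6

By the rational root test, any rational root of the monic integer polynomial f(x) = x^3 + 12x - 23 must be an integer dividing the constant term -23, i.e. one of ±{1, 23}. Evaluating: f(1) = -10, f(-1) = -36, f(23) = 12420, f(-23) = -12466; none is 0, so f has no rational root and is therefore irreducible over Q (a cubic with no linear factor over a field is irreducible). For an irreducible cubic, the Galois group is A_3 or S_3 according as the discriminant disc(f) = -4a^3 - 27b^2 = -4·(12)^3 - 27·(-23)^2 = -21195 is or is not a square in Q. Here disc(f) = -21195 is not a perfect square in Q, so the Galois group of f over Q is not contained in A_3 and must be all of S_3. The splitting field has degree |S_3| = 6 over Q, so [K : Q] = 6.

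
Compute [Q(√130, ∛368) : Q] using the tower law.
[Q(√130, ∛368) : Q] = 6

Let L = Q(√130, ∛368). Since Q(√130) ⊂ L and [Q(√130):Q] = 2, the tower law gives 2 | [L:Q]. Likewise Q(∛368) ⊂ L with [Q(∛368):Q] = 3 (because 368 is not a perfect cube), so 3 | [L:Q]. As gcd(2,3) = 1, [L:Q] is divisible by 6. Conversely L is generated over Q by √130 and ∛368, so [L:Q] ≤ 2·3 = 6. Therefore [Q(√130, ∛368) : Q] = 6.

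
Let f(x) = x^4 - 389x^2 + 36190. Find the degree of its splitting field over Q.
[K : Q] = 4

Solving the quadratic in x^2: x^2 = (389 ± √(389^2 - 4·36190))/2 = (389 ± √6561)/2 = (389 ± 81)/2, giving x^2 = 154 or x^2 = 235. So f(x) = (x^2 - 154)(x^2 - 235) and the roots of f are ±√154, ±√235. Hence the splitting field is K = Q(√154, √235). Since 154 and 235 are distinct squarefree integers > 1, their product 36190 is not a perfect square, so √235 ∉ Q(√154). By the tower law [K:Q] = [Q(√154,√235):Q(√154)] · [Q(√154):Q] = 2 · 2 = 4.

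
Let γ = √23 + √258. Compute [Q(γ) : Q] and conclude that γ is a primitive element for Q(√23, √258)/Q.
[Q(γ) : Q] = 4 (equivalently, Q(γ) = Q(√23, √258))

Obviously Q(γ) ⊆ Q(√23, √258), and [Q(√23, √258):Q] = 4 (since 23, 258 are distinct squarefree integers > 1 with 5934 not a perfect square). To show equality we compute the minimal polynomial of γ. From γ = √23 + √258: γ^2 = 23 + 2√(5934) + 258 = 281 + 2√(5934), so γ^2 - 281 = 2√(5934); squaring, (γ^2 - 281)^2 = 4·5934, i.e. γ^4 - 562γ^2 + 78961 - 23736 = 0, i.e. γ^4 - 562γ^2 + 55225 = 0. So γ is a root of x^4 - 562x^2 + 55225. This polynomial is irreducible over Q: it has no rational root (each ±√23 ± √258 is irrational), and any factorization into two quadratics over Q would force √(5934) ∈ Q (pairing opposite roots) or √23, √258 ∈ Q (other pairings), all impossible. Hence [Q(γ):Q] = 4 = [Q(√23, √258):Q], so Q(γ) = Q(√23, √258).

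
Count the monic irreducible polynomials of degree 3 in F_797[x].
There are 168753592 monic irreducible polynomials of degree 3 over F_797

Each element of F_{797^3} that lies in no proper subfield is a root of exactly one monic irreducible of degree 3 over F_797, and each such polynomial has 3 distinct roots in F_{797^3}. By Möbius inversion the count is N_797(3) = (1/3) Σ_{d|3} μ(3/d) · 797^d = (1/3)(μ(3)·797^1 + μ(1)·797^3) = 506260776/3 = 168753592.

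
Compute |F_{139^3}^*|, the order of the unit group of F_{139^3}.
|F_{139^3}^*| = 2685618

F_{139^3} has 139^3 = 2685619 elements; its multiplicative group consists of all nonzero elements, so |F_{139^3}^*| = 2685619 - 1 = 2685618. (It is cyclic since any finite subgroup of the multiplicative group of a field is cyclic.)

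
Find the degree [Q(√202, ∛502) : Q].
[Q(√202, ∛502) : Q] = 6

Let L = Q(√202, ∛502). Since Q(√202) ⊂ L and [Q(√202):Q] = 2, the tower law gives 2 | [L:Q]. Likewise Q(∛502) ⊂ L with [Q(∛502):Q] = 3 (because 502 is not a perfect cube), so 3 | [L:Q]. As gcd(2,3) = 1, [L:Q] is divisible by 6. Conversely L is generated over Q by √202 and ∛502, so [L:Q] ≤ 2·3 = 6. Therefore [Q(√202, ∛502) : Q] = 6.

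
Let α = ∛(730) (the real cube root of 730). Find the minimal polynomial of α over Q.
m_α(x) = x^3 - 730

α satisfies α^3 = 730, so x^3 - 730 annihilates α. By the rational root test, a rational root p/q (in lowest terms) of x^3 - 730 would satisfy p^3 = 730 q^3, forcing q = 1 and p^3 = 730; but 730 is not a perfect cube, contradiction. A monic cubic over Q with no rational root is irreducible (any nontrivial factorization would include a linear factor). Hence x^3 - 730 is the minimal polynomial of α, and in particular [Q(α):Q] = 3.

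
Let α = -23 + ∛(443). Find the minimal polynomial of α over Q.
m_α(x) = x^3 + 69x^2 + 1587x + 11724

Set β = α + 23 = ∛(443), so β^3 = 443. Then (α + 23)^3 - 443 = 0, i.e. α is a root of g(x) = (x + 23)^3 - 443 = x^3 + 69x^2 + 1587x + 11724. Since g(x) = h(x + 23) where h(x) = x^3 - 443, and h is irreducible over Q (because 443 is not a perfect cube, so h has no rational root, and a monic cubic with no rational root is irreducible), g is also irreducible (irreducibility is preserved under the substitution x → x + 23). Hence m_α(x) = x^3 + 69x^2 + 1587x + 11724.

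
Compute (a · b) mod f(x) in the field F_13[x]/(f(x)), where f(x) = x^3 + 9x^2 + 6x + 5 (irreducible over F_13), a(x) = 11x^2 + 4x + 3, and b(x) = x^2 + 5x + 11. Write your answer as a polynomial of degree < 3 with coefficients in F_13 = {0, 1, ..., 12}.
a · b ≡ 9x^2 + 10x + 12 (mod f(x))

Multiply in F_13[x]: a(x)·b(x) = (11x^2 + 4x + 3)·(x^2 + 5x + 11) = 11x^4 + 7x^3 + x^2 + 7x + 7. This has degree ≥ 3, so divide by f(x) over F_13: 11x^4 + 7x^3 + x^2 + 7x + 7 = (11x + 12)·(x^3 + 9x^2 + 6x + 5) + (9x^2 + 10x + 12). Hence a·b ≡ 9x^2 + 10x + 12 (mod f). (F_13[x]/(f) is a field with 13^3 = 2197 elements since f is irreducible of degree 3.)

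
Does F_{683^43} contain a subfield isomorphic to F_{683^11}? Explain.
No: F_{683^11} is not a subfield of F_{683^43}

F_{p^m} embeds in F_{p^n} iff m | n. Here 11 ∤ 43 (since 43 = 3·11 + 10 with remainder 10 ≠ 0), so F_{683^11} is not a subfield of F_{683^43}. Equivalently: if it were, the tower law would give 11 = [F_{683^11}:F_683] dividing [F_{683^43}:F_683] = 43, contradiction.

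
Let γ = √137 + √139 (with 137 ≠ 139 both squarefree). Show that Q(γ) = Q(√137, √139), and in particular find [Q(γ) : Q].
[Q(γ) : Q] = 4 (equivalently, Q(γ) = Q(√137, √139))

Obviously Q(γ) ⊆ Q(√137, √139), and [Q(√137, √139):Q] = 4 (since 137, 139 are distinct squarefree integers > 1 with 19043 not a perfect square). To show equality we compute the minimal polynomial of γ. From γ = √137 + √139: γ^2 = 137 + 2√(19043) + 139 = 276 + 2√(19043), so γ^2 - 276 = 2√(19043); squaring, (γ^2 - 276)^2 = 4·19043, i.e. γ^4 - 552γ^2 + 76176 - 76172 = 0, i.e. γ^4 - 552γ^2 + 4 = 0. So γ is a root of x^4 - 552x^2 + 4. This polynomial is irreducible over Q: it has no rational root (each ±√137 ± √139 is irrational), and any factorization into two quadratics over Q would force √(19043) ∈ Q (pairing opposite roots) or √137, √139 ∈ Q (other pairings), all impossible. Hence [Q(γ):Q] = 4 = [Q(√137, √139):Q], so Q(γ) = Q(√137, √139).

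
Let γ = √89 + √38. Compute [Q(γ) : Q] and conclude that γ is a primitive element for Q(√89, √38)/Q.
[Q(γ) : Q] = 4 (equivalently, Q(γ) = Q(√89, √38))

Obviously Q(γ) ⊆ Q(√89, √38), and [Q(√89, √38):Q] = 4 (since 89, 38 are distinct squarefree integers > 1 with 3382 not a perfect square). To show equality we compute the minimal polynomial of γ. From γ = √89 + √38: γ^2 = 89 + 2√(3382) + 38 = 127 + 2√(3382), so γ^2 - 127 = 2√(3382); squaring, (γ^2 - 127)^2 = 4·3382, i.e. γ^4 - 254γ^2 + 16129 - 13528 = 0, i.e. γ^4 - 254γ^2 + 2601 = 0. So γ is a root of x^4 - 254x^2 + 2601. This polynomial is irreducible over Q: it has no rational root (each ±√89 ± √38 is irrational), and any factorization into two quadratics over Q would force √(3382) ∈ Q (pairing opposite roots) or √89, √38 ∈ Q (other pairings), all impossible. Hence [Q(γ):Q] = 4 = [Q(√89, √38):Q], so Q(γ) = Q(√89, √38).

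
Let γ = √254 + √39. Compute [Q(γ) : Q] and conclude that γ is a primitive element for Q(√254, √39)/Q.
[Q(γ) : Q] = 4 (equivalently, Q(γ) = Q(√254, √39))

Obviously Q(γ) ⊆ Q(√254, √39), and [Q(√254, √39):Q] = 4 (since 254, 39 are distinct squarefree integers > 1 with 9906 not a perfect square). To show equality we compute the minimal polynomial of γ. From γ = √254 + √39: γ^2 = 254 + 2√(9906) + 39 = 293 + 2√(9906), so γ^2 - 293 = 2√(9906); squaring, (γ^2 - 293)^2 = 4·9906, i.e. γ^4 - 586γ^2 + 85849 - 39624 = 0, i.e. γ^4 - 586γ^2 + 46225 = 0. So γ is a root of x^4 - 586x^2 + 46225. This polynomial is irreducible over Q: it has no rational root (each ±√254 ± √39 is irrational), and any factorization into two quadratics over Q would force √(9906) ∈ Q (pairing opposite roots) or √254, √39 ∈ Q (other pairings), all impossible. Hence [Q(γ):Q] = 4 = [Q(√254, √39):Q], so Q(γ) = Q(√254, √39).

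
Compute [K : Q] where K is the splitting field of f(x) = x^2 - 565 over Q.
[K : Q] = 2

f(x) = x^2 - 565 factors as (x - √565)(x + √565). The splitting field is K = Q(√565). Since 565 is squarefree and > 1, it is not a perfect square, so x^2 - 565 is irreducible over Q and [Q(√565) : Q] = 2. Hence [K : Q] = 2.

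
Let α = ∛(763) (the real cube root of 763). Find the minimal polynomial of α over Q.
m_α(x) = x^3 - 763

α satisfies α^3 = 763, so x^3 - 763 annihilates α. By the rational root test, a rational root p/q (in lowest terms) of x^3 - 763 would satisfy p^3 = 763 q^3, forcing q = 1 and p^3 = 763; but 763 is not a perfect cube, contradiction. A monic cubic over Q with no rational root is irreducible (any nontrivial factorization would include a linear factor). Hence x^3 - 763 is the minimal polynomial of α, and in particular [Q(α):Q] = 3.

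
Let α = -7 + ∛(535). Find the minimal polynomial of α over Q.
m_α(x) = x^3 + 21x^2 + 147x - 192

Set β = α + 7 = ∛(535), so β^3 = 535. Then (α + 7)^3 - 535 = 0, i.e. α is a root of g(x) = (x + 7)^3 - 535 = x^3 + 21x^2 + 147x - 192. Since g(x) = h(x + 7) where h(x) = x^3 - 535, and h is irreducible over Q (because 535 is not a perfect cube, so h has no rational root, and a monic cubic with no rational root is irreducible), g is also irreducible (irreducibility is preserved under the substitution x → x + 7). Hence m_α(x) = x^3 + 21x^2 + 147x - 192.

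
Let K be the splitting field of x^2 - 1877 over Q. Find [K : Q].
[K : Q] = 2

f(x) = x^2 - 1877 factors as (x - √1877)(x + √1877). The splitting field is K = Q(√1877). Since 1877 is squarefree and > 1, it is not a perfect square, so x^2 - 1877 is irreducible over Q and [Q(√1877) : Q] = 2. Hence [K : Q] = 2.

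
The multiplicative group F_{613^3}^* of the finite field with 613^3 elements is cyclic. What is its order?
|F_{613^3}^*| = 230346396

F_{613^3} has 613^3 = 230346397 elements; its multiplicative group consists of all nonzero elements, so |F_{613^3}^*| = 230346397 - 1 = 230346396. (It is cyclic since any finite subgroup of the multiplicative group of a field is cyclic.)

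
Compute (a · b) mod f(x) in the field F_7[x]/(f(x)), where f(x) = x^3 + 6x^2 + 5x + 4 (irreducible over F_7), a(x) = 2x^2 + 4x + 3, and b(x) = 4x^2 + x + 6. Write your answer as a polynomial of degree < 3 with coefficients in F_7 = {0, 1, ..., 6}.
a · b ≡ 5x + 5 (mod f(x))

Multiply in F_7[x]: a(x)·b(x) = (2x^2 + 4x + 3)·(4x^2 + x + 6) = x^4 + 4x^3 + 6x + 4. This has degree ≥ 3, so divide by f(x) over F_7: x^4 + 4x^3 + 6x + 4 = (x + 5)·(x^3 + 6x^2 + 5x + 4) + (5x + 5). Hence a·b ≡ 5x + 5 (mod f). (F_7[x]/(f) is a field with 7^3 = 343 elements since f is irreducible of degree 3.)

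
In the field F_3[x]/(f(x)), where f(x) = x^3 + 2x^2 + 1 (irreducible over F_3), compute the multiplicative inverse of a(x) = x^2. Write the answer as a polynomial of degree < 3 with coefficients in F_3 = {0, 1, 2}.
a(x)^(-1) ≡ 2x + 1 (mod f(x))

Since f is irreducible over F_3, F_3[x]/(f) is a field and a(x) ≠ 0 has an inverse. Apply the extended Euclidean algorithm to f(x) and a(x) in F_3[x]: f(x) = (x + 2)·a(x) + (1). The last nonzero remainder is the constant 1 = gcd(f, a) in F_3. Back-substituting through the division chain expresses 1 = s(x)·a(x) + t(x)·f(x) with s(x) ≡ 2x + 1 (mod f), so a(x)^(-1) ≡ s(x) = 2x + 1 (mod f). Check: (x^2)·(2x + 1) = 2x^3 + x^2 ≡ 1 (mod x^3 + 2x^2 + 1).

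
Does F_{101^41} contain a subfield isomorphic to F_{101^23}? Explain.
No: F_{101^23} is not a subfield of F_{101^41}

F_{p^m} embeds in F_{p^n} iff m | n. Here 23 ∤ 41 (since 41 = 1·23 + 18 with remainder 18 ≠ 0), so F_{101^23} is not a subfield of F_{101^41}. Equivalently: if it were, the tower law would give 23 = [F_{101^23}:F_101] dividing [F_{101^41}:F_101] = 41, contradiction.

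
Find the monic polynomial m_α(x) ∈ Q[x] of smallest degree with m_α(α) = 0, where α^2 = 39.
m_α(x) = x^2 - 39

α satisfies α^2 - 39 = 0, so x^2 - 39 annihilates α. Since d = 39 is squarefree and ≠ 1, it is not a perfect square in Q, so x^2 - 39 has no rational root and is therefore irreducible over Q (a degree-2 polynomial over a field is irreducible iff it has no root). Hence m_α(x) = x^2 - 39.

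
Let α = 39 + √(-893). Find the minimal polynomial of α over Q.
m_α(x) = x^2 - 78x + 2414

From α - 39 = √(-893), squaring gives (α - 39)^2 = -893, i.e. α^2 - 78α + 1521 = -893, so α^2 - 78α + 2414 = 0. The discriminant of x^2 - 78x + 2414 is (-78)^2 - 4·(2414) = 6084 - 9656 = -3572, and 4·(-893) is not a perfect square in Q since -893 is squarefree and ≠ 1. Hence x^2 - 78x + 2414 is irreducible over Q and is the minimal polynomial of α.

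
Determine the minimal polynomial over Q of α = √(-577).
m_α(x) = x^2 + 577

α satisfies α^2 + 577 = 0, so x^2 + 577 annihilates α. Since d = -577 is squarefree and ≠ 1, it is not a perfect square in Q, so x^2 + 577 has no rational root and is therefore irreducible over Q (a degree-2 polynomial over a field is irreducible iff it has no root). Hence m_α(x) = x^2 + 577.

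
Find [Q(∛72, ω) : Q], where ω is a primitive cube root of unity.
[Q(∛72, ω) : Q] = 6

[Q(∛72):Q] = 3 (min poly x^3 - 72, irreducible since 72 is not a perfect cube). [Q(ω):Q] = 2 (min poly x^2 + x + 1). Since Q(∛72) ⊂ R and ω ∉ R, we have ω ∉ Q(∛72), so x^2 + x + 1 remains irreducible over Q(∛72) and [Q(∛72, ω) : Q(∛72)] = 2. By the tower law, [Q(∛72, ω) : Q] = 3 · 2 = 6. (In fact Q(∛72, ω) is the splitting field of x^3 - 72 over Q.)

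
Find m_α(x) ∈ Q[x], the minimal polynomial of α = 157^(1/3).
m_α(x) = x^3 - 157

α satisfies α^3 = 157, so x^3 - 157 annihilates α. By the rational root test, a rational root p/q (in lowest terms) of x^3 - 157 would satisfy p^3 = 157 q^3, forcing q = 1 and p^3 = 157; but 157 is not a perfect cube, contradiction. A monic cubic over Q with no rational root is irreducible (any nontrivial factorization would include a linear factor). Hence x^3 - 157 is the minimal polynomial of α, and in particular [Q(α):Q] = 3.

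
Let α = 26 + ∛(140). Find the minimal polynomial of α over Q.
m_α(x) = x^3 - 78x^2 + 2028x - 17716

Set β = α - 26 = ∛(140), so β^3 = 140. Then (α - 26)^3 - 140 = 0, i.e. α is a root of g(x) = (x - 26)^3 - 140 = x^3 - 78x^2 + 2028x - 17716. Since g(x) = h(x - 26) where h(x) = x^3 - 140, and h is irreducible over Q (because 140 is not a perfect cube, so h has no rational root, and a monic cubic with no rational root is irreducible), g is also irreducible (irreducibility is preserved under the substitution x → x - 26). Hence m_α(x) = x^3 - 78x^2 + 2028x - 17716.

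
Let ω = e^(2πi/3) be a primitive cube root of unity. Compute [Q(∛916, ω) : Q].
[Q(∛916, ω) : Q] = 6

[Q(∛916):Q] = 3 (min poly x^3 - 916, irreducible since 916 is not a perfect cube). [Q(ω):Q] = 2 (min poly x^2 + x + 1). Since Q(∛916) ⊂ R and ω ∉ R, we have ω ∉ Q(∛916), so x^2 + x + 1 remains irreducible over Q(∛916) and [Q(∛916, ω) : Q(∛916)] = 2. By the tower law, [Q(∛916, ω) : Q] = 3 · 2 = 6. (In fact Q(∛916, ω) is the splitting field of x^3 - 916 over Q.)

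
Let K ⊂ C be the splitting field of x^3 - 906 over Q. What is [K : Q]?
[K : Q] = 6

The roots of x^3 - 906 are ∛906, ω∛906, ω^2∛906 where ω = e^(2πi/3) is a primitive cube root of unity, so K = Q(∛906, ω). Now [Q(∛906):Q] = 3 (since 906 is not a perfect cube, x^3 - 906 is irreducible) and [Q(ω):Q] = 2. Both 2 and 3 divide [K:Q], and [K:Q] ≤ 3·2 = 6, so [K:Q] = 6. (Equivalently: Q(∛906) ⊂ R but ω ∉ R, so [K : Q(∛906)] = 2.)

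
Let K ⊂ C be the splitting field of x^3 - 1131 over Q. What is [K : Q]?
[K : Q] = 6

The roots of x^3 - 1131 are ∛1131, ω∛1131, ω^2∛1131 where ω = e^(2πi/3) is a primitive cube root of unity, so K = Q(∛1131, ω). Now [Q(∛1131):Q] = 3 (since 1131 is not a perfect cube, x^3 - 1131 is irreducible) and [Q(ω):Q] = 2. Both 2 and 3 divide [K:Q], and [K:Q] ≤ 3·2 = 6, so [K:Q] = 6. (Equivalently: Q(∛1131) ⊂ R but ω ∉ R, so [K : Q(∛1131)] = 2.)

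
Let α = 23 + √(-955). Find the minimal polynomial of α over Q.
m_α(x) = x^2 - 46x + 1484

From α - 23 = √(-955), squaring gives (α - 23)^2 = -955, i.e. α^2 - 46α + 529 = -955, so α^2 - 46α + 1484 = 0. The discriminant of x^2 - 46x + 1484 is (-46)^2 - 4·(1484) = 2116 - 5936 = -3820, and 4·(-955) is not a perfect square in Q since -955 is squarefree and ≠ 1. Hence x^2 - 46x + 1484 is irreducible over Q and is the minimal polynomial of α.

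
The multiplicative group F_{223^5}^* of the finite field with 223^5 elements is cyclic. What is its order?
|F_{223^5}^*| = 551473077342

F_{223^5} has 223^5 = 551473077343 elements; its multiplicative group consists of all nonzero elements, so |F_{223^5}^*| = 551473077343 - 1 = 551473077342. (It is cyclic since any finite subgroup of the multiplicative group of a field is cyclic.)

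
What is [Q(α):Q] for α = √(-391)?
[Q(α):Q] = 2

[Q(α):Q] equals the degree of the minimal polynomial of α. Here α^2 = -391 and x^2 + 391 is irreducible (d = -391 is squarefree, ≠ 1, hence not a square), so deg(m_α) = 2. Thus [Q(α):Q] = 2.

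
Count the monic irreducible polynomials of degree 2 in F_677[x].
There are 228826 monic irreducible polynomials of degree 2 over F_677

Each element of F_{677^2} that lies in no proper subfield is a root of exactly one monic irreducible of degree 2 over F_677, and each such polynomial has 2 distinct roots in F_{677^2}. By Möbius inversion the count is N_677(2) = (1/2) Σ_{d|2} μ(2/d) · 677^d = (1/2)(μ(2)·677^1 + μ(1)·677^2) = 457652/2 = 228826.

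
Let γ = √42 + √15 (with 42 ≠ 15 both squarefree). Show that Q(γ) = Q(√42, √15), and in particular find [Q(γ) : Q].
[Q(γ) : Q] = 4 (equivalently, Q(γ) = Q(√42, √15))

Obviously Q(γ) ⊆ Q(√42, √15), and [Q(√42, √15):Q] = 4 (since 42, 15 are distinct squarefree integers > 1 with 630 not a perfect square). To show equality we compute the minimal polynomial of γ. From γ = √42 + √15: γ^2 = 42 + 2√(630) + 15 = 57 + 2√(630), so γ^2 - 57 = 2√(630); squaring, (γ^2 - 57)^2 = 4·630, i.e. γ^4 - 114γ^2 + 3249 - 2520 = 0, i.e. γ^4 - 114γ^2 + 729 = 0. So γ is a root of x^4 - 114x^2 + 729. This polynomial is irreducible over Q: it has no rational root (each ±√42 ± √15 is irrational), and any factorization into two quadratics over Q would force √(630) ∈ Q (pairing opposite roots) or √42, √15 ∈ Q (other pairings), all impossible. Hence [Q(γ):Q] = 4 = [Q(√42, √15):Q], so Q(γ) = Q(√42, √15).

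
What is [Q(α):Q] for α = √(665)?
[Q(α):Q] = 2

[Q(α):Q] equals the degree of the minimal polynomial of α. Here α^2 = 665 and x^2 - 665 is irreducible (d = 665 is squarefree, ≠ 1, hence not a square), so deg(m_α) = 2. Thus [Q(α):Q] = 2.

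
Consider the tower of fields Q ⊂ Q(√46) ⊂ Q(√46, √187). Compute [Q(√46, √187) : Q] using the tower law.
[Q(√46, √187) : Q] = 4

[Q(√46):Q] = 2 (min poly x^2 - 46, irreducible since 46 is squarefree > 1). For the top step, suppose √187 ∈ Q(√46), say √187 = c + d√46 with c, d ∈ Q. Squaring: 187 = c^2 + 46d^2 + 2cd√46. Since √46 ∉ Q this forces 2cd = 0. If d = 0 then √187 = c ∈ Q, contradicting 187 squarefree > 1. If c = 0 then 187 = 46d^2, so 46·187 = (46d)^2 is a perfect square in Q — but 46·187 = 8602 is not a perfect square (since 46 and 187 are distinct squarefree integers). Contradiction. Hence √187 ∉ Q(√46), so x^2 - 187 stays irreducible over Q(√46) and [Q(√46, √187) : Q(√46)] = 2. By the tower law, [Q(√46, √187) : Q] = 2 · 2 = 4.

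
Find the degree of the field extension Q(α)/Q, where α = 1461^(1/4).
[Q(α):Q] = 4

α is a root of x^4 - 1461. By Eisenstein's criterion at the prime p = 3 (which divides the constant term 1461 but p^2 = 9 does not, since 1461 is squarefree), x^4 - 1461 is irreducible over Q. Hence [Q(α):Q] = 4.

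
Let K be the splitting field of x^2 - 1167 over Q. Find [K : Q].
[K : Q] = 2

f(x) = x^2 - 1167 factors as (x - √1167)(x + √1167). The splitting field is K = Q(√1167). Since 1167 is squarefree and > 1, it is not a perfect square, so x^2 - 1167 is irreducible over Q and [Q(√1167) : Q] = 2. Hence [K : Q] = 2.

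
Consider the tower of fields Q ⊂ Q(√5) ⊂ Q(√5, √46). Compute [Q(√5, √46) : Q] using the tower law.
[Q(√5, √46) : Q] = 4

[Q(√5):Q] = 2 (min poly x^2 - 5, irreducible since 5 is squarefree > 1). For the top step, suppose √46 ∈ Q(√5), say √46 = c + d√5 with c, d ∈ Q. Squaring: 46 = c^2 + 5d^2 + 2cd√5. Since √5 ∉ Q this forces 2cd = 0. If d = 0 then √46 = c ∈ Q, contradicting 46 squarefree > 1. If c = 0 then 46 = 5d^2, so 5·46 = (5d)^2 is a perfect square in Q — but 5·46 = 230 is not a perfect square (since 5 and 46 are distinct squarefree integers). Contradiction. Hence √46 ∉ Q(√5), so x^2 - 46 stays irreducible over Q(√5) and [Q(√5, √46) : Q(√5)] = 2. By the tower law, [Q(√5, √46) : Q] = 2 · 2 = 4.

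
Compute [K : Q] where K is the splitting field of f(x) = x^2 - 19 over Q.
[K : Q] = 2

f(x) = x^2 - 19 factors as (x - √19)(x + √19). The splitting field is K = Q(√19). Since 19 is squarefree and > 1, it is not a perfect square, so x^2 - 19 is irreducible over Q and [Q(√19) : Q] = 2. Hence [K : Q] = 2.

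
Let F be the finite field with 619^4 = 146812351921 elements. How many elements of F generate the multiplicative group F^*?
There are φ(146812351920) = 34630778880 primitive elements

F_q^* is cyclic of order q - 1 = 146812351920. A cyclic group of order m has exactly φ(m) generators. Here m = 146812351920 = 2^4 · 3 · 5 · 13 · 31 · 103 · 14737, so the number of primitive elements is φ(146812351920) = 34630778880.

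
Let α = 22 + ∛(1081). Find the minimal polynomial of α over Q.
m_α(x) = x^3 - 66x^2 + 1452x - 11729

Set β = α - 22 = ∛(1081), so β^3 = 1081. Then (α - 22)^3 - 1081 = 0, i.e. α is a root of g(x) = (x - 22)^3 - 1081 = x^3 - 66x^2 + 1452x - 11729. Since g(x) = h(x - 22) where h(x) = x^3 - 1081, and h is irreducible over Q (because 1081 is not a perfect cube, so h has no rational root, and a monic cubic with no rational root is irreducible), g is also irreducible (irreducibility is preserved under the substitution x → x - 22). Hence m_α(x) = x^3 - 66x^2 + 1452x - 11729.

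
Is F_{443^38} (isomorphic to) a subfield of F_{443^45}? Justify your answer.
No: F_{443^38} is not a subfield of F_{443^45}

F_{p^m} embeds in F_{p^n} iff m | n. Here 38 ∤ 45 (since 45 = 1·38 + 7 with remainder 7 ≠ 0), so F_{443^38} is not a subfield of F_{443^45}. Equivalently: if it were, the tower law would give 38 = [F_{443^38}:F_443] dividing [F_{443^45}:F_443] = 45, contradiction.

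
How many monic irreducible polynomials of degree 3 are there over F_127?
There are 682752 monic irreducible polynomials of degree 3 over F_127

Each element of F_{127^3} that lies in no proper subfield is a root of exactly one monic irreducible of degree 3 over F_127, and each such polynomial has 3 distinct roots in F_{127^3}. By Möbius inversion the count is N_127(3) = (1/3) Σ_{d|3} μ(3/d) · 127^d = (1/3)(μ(3)·127^1 + μ(1)·127^3) = 2048256/3 = 682752.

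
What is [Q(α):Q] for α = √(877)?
[Q(α):Q] = 2

[Q(α):Q] equals the degree of the minimal polynomial of α. Here α^2 = 877 and x^2 - 877 is irreducible (d = 877 is squarefree, ≠ 1, hence not a square), so deg(m_α) = 2. Thus [Q(α):Q] = 2.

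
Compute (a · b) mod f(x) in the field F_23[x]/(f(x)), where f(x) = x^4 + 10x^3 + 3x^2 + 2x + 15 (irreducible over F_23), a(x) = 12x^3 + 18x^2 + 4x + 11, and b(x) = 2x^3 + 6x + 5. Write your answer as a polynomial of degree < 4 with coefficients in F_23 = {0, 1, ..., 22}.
a · b ≡ 8x^3 + 21x^2 + 16x + 17 (mod f(x))

Multiply in F_23[x]: a(x)·b(x) = (12x^3 + 18x^2 + 4x + 11)·(2x^3 + 6x + 5) = x^6 + 13x^5 + 11x^4 + 6x^3 + 22x^2 + 17x + 9. This has degree ≥ 4, so divide by f(x) over F_23: x^6 + 13x^5 + 11x^4 + 6x^3 + 22x^2 + 17x + 9 = (x^2 + 3x + 1)·(x^4 + 10x^3 + 3x^2 + 2x + 15) + (8x^3 + 21x^2 + 16x + 17). Hence a·b ≡ 8x^3 + 21x^2 + 16x + 17 (mod f). (F_23[x]/(f) is a field with 23^4 = 279841 elements since f is irreducible of degree 4.)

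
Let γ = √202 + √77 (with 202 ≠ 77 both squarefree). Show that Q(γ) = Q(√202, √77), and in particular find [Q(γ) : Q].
[Q(γ) : Q] = 4 (equivalently, Q(γ) = Q(√202, √77))

Obviously Q(γ) ⊆ Q(√202, √77), and [Q(√202, √77):Q] = 4 (since 202, 77 are distinct squarefree integers > 1 with 15554 not a perfect square). To show equality we compute the minimal polynomial of γ. From γ = √202 + √77: γ^2 = 202 + 2√(15554) + 77 = 279 + 2√(15554), so γ^2 - 279 = 2√(15554); squaring, (γ^2 - 279)^2 = 4·15554, i.e. γ^4 - 558γ^2 + 77841 - 62216 = 0, i.e. γ^4 - 558γ^2 + 15625 = 0. So γ is a root of x^4 - 558x^2 + 15625. This polynomial is irreducible over Q: it has no rational root (each ±√202 ± √77 is irrational), and any factorization into two quadratics over Q would force √(15554) ∈ Q (pairing opposite roots) or √202, √77 ∈ Q (other pairings), all impossible. Hence [Q(γ):Q] = 4 = [Q(√202, √77):Q], so Q(γ) = Q(√202, √77).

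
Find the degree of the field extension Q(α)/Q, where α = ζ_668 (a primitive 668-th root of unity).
[Q(α):Q] = 332

The minimal polynomial of ζ_668 over Q is the 668-th cyclotomic polynomial Φ_668(x), which is irreducible over Q and has degree φ(668) = 332. Hence [Q(α):Q] = φ(668) = 332.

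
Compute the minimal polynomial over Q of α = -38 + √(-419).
m_α(x) = x^2 + 76x + 1863

From α + 38 = √(-419), squaring gives (α + 38)^2 = -419, i.e. α^2 + 76α + 1444 = -419, so α^2 + 76α + 1863 = 0. The discriminant of x^2 + 76x + 1863 is (76)^2 - 4·(1863) = 5776 - 7452 = -1676, and 4·(-419) is not a perfect square in Q since -419 is squarefree and ≠ 1. Hence x^2 + 76x + 1863 is irreducible over Q and is the minimal polynomial of α.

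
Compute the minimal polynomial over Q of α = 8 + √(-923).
m_α(x) = x^2 - 16x + 987

From α - 8 = √(-923), squaring gives (α - 8)^2 = -923, i.e. α^2 - 16α + 64 = -923, so α^2 - 16α + 987 = 0. The discriminant of x^2 - 16x + 987 is (-16)^2 - 4·(987) = 256 - 3948 = -3692, and 4·(-923) is not a perfect square in Q since -923 is squarefree and ≠ 1. Hence x^2 - 16x + 987 is irreducible over Q and is the minimal polynomial of α.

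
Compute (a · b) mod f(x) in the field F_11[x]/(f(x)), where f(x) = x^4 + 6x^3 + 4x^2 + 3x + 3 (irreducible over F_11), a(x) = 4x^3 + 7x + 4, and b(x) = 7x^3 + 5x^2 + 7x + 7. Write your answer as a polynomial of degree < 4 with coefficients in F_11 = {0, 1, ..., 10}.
a · b ≡ 2x^3 + 9x^2 + 8x + 10 (mod f(x))

Multiply in F_11[x]: a(x)·b(x) = (4x^3 + 7x + 4)·(7x^3 + 5x^2 + 7x + 7) = 6x^6 + 9x^5 + 3x^3 + 3x^2 + 6. This has degree ≥ 4, so divide by f(x) over F_11: 6x^6 + 9x^5 + 3x^3 + 3x^2 + 6 = (6x^2 + 6x + 6)·(x^4 + 6x^3 + 4x^2 + 3x + 3) + (2x^3 + 9x^2 + 8x + 10). Hence a·b ≡ 2x^3 + 9x^2 + 8x + 10 (mod f). (F_11[x]/(f) is a field with 11^4 = 14641 elements since f is irreducible of degree 4.)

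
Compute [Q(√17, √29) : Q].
[Q(√17, √29) : Q] = 4

[Q(√17):Q] = 2 (min poly x^2 - 17, irreducible since 17 is squarefree > 1). For the top step, suppose √29 ∈ Q(√17), say √29 = c + d√17 with c, d ∈ Q. Squaring: 29 = c^2 + 17d^2 + 2cd√17. Since √17 ∉ Q this forces 2cd = 0. If d = 0 then √29 = c ∈ Q, contradicting 29 squarefree > 1. If c = 0 then 29 = 17d^2, so 17·29 = (17d)^2 is a perfect square in Q — but 17·29 = 493 is not a perfect square (since 17 and 29 are distinct squarefree integers). Contradiction. Hence √29 ∉ Q(√17), so x^2 - 29 stays irreducible over Q(√17) and [Q(√17, √29) : Q(√17)] = 2. By the tower law, [Q(√17, √29) : Q] = 2 · 2 = 4.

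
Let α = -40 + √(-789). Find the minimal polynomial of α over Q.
m_α(x) = x^2 + 80x + 2389

From α + 40 = √(-789), squaring gives (α + 40)^2 = -789, i.e. α^2 + 80α + 1600 = -789, so α^2 + 80α + 2389 = 0. The discriminant of x^2 + 80x + 2389 is (80)^2 - 4·(2389) = 6400 - 9556 = -3156, and 4·(-789) is not a perfect square in Q since -789 is squarefree and ≠ 1. Hence x^2 + 80x + 2389 is irreducible over Q and is the minimal polynomial of α.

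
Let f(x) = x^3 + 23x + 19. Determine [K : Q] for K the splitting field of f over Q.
[K : Q] = 6

By the rational root test, any rational root of the monic integer polynomial f(x) = x^3 + 23x + 19 must be an integer dividing the constant term 19, i.e. one of ±{1, 19}. Evaluating: f(1) = 43, f(-1) = -5, f(19) = 7315, f(-19) = -7277; none is 0, so f has no rational root and is therefore irreducible over Q (a cubic with no linear factor over a field is irreducible). For an irreducible cubic, the Galois group is A_3 or S_3 according as the discriminant disc(f) = -4a^3 - 27b^2 = -4·(23)^3 - 27·(19)^2 = -58415 is or is not a square in Q. Here disc(f) = -58415 is not a perfect square in Q, so the Galois group of f over Q is not contained in A_3 and must be all of S_3. The splitting field has degree |S_3| = 6 over Q, so [K : Q] = 6.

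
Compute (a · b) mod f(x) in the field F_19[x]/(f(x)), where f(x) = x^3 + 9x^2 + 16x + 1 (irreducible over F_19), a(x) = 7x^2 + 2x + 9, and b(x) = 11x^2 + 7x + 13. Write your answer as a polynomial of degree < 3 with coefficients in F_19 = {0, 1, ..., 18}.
a · b ≡ 10x^2 + 8x + 17 (mod f(x))

Multiply in F_19[x]: a(x)·b(x) = (7x^2 + 2x + 9)·(11x^2 + 7x + 13) = x^4 + 14x^3 + 14x^2 + 13x + 3. This has degree ≥ 3, so divide by f(x) over F_19: x^4 + 14x^3 + 14x^2 + 13x + 3 = (x + 5)·(x^3 + 9x^2 + 16x + 1) + (10x^2 + 8x + 17). Hence a·b ≡ 10x^2 + 8x + 17 (mod f). (F_19[x]/(f) is a field with 19^3 = 6859 elements since f is irreducible of degree 3.)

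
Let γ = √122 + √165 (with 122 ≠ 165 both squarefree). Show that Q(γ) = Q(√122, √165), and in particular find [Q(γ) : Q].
[Q(γ) : Q] = 4 (equivalently, Q(γ) = Q(√122, √165))

Obviously Q(γ) ⊆ Q(√122, √165), and [Q(√122, √165):Q] = 4 (since 122, 165 are distinct squarefree integers > 1 with 20130 not a perfect square). To show equality we compute the minimal polynomial of γ. From γ = √122 + √165: γ^2 = 122 + 2√(20130) + 165 = 287 + 2√(20130), so γ^2 - 287 = 2√(20130); squaring, (γ^2 - 287)^2 = 4·20130, i.e. γ^4 - 574γ^2 + 82369 - 80520 = 0, i.e. γ^4 - 574γ^2 + 1849 = 0. So γ is a root of x^4 - 574x^2 + 1849. This polynomial is irreducible over Q: it has no rational root (each ±√122 ± √165 is irrational), and any factorization into two quadratics over Q would force √(20130) ∈ Q (pairing opposite roots) or √122, √165 ∈ Q (other pairings), all impossible. Hence [Q(γ):Q] = 4 = [Q(√122, √165):Q], so Q(γ) = Q(√122, √165).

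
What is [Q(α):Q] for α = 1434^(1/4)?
[Q(α):Q] = 4

α is a root of x^4 - 1434. By Eisenstein's criterion at the prime p = 2 (which divides the constant term 1434 but p^2 = 4 does not, since 1434 is squarefree), x^4 - 1434 is irreducible over Q. Hence [Q(α):Q] = 4.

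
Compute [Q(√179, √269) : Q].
[Q(√179, √269) : Q] = 4

[Q(√179):Q] = 2 (min poly x^2 - 179, irreducible since 179 is squarefree > 1). For the top step, suppose √269 ∈ Q(√179), say √269 = c + d√179 with c, d ∈ Q. Squaring: 269 = c^2 + 179d^2 + 2cd√179. Since √179 ∉ Q this forces 2cd = 0. If d = 0 then √269 = c ∈ Q, contradicting 269 squarefree > 1. If c = 0 then 269 = 179d^2, so 179·269 = (179d)^2 is a perfect square in Q — but 179·269 = 48151 is not a perfect square (since 179 and 269 are distinct squarefree integers). Contradiction. Hence √269 ∉ Q(√179), so x^2 - 269 stays irreducible over Q(√179) and [Q(√179, √269) : Q(√179)] = 2. By the tower law, [Q(√179, √269) : Q] = 2 · 2 = 4.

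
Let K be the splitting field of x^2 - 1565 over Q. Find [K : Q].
[K : Q] = 2

f(x) = x^2 - 1565 factors as (x - √1565)(x + √1565). The splitting field is K = Q(√1565). Since 1565 is squarefree and > 1, it is not a perfect square, so x^2 - 1565 is irreducible over Q and [Q(√1565) : Q] = 2. Hence [K : Q] = 2.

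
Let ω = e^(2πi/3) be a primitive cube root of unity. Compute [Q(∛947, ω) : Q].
[Q(∛947, ω) : Q] = 6

[Q(∛947):Q] = 3 (min poly x^3 - 947, irreducible since 947 is not a perfect cube). [Q(ω):Q] = 2 (min poly x^2 + x + 1). Since Q(∛947) ⊂ R and ω ∉ R, we have ω ∉ Q(∛947), so x^2 + x + 1 remains irreducible over Q(∛947) and [Q(∛947, ω) : Q(∛947)] = 2. By the tower law, [Q(∛947, ω) : Q] = 3 · 2 = 6. (In fact Q(∛947, ω) is the splitting field of x^3 - 947 over Q.)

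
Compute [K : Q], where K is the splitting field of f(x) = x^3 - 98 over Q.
[K : Q] = 6

The roots of x^3 - 98 are ∛98, ω∛98, ω^2∛98 where ω = e^(2πi/3) is a primitive cube root of unity, so K = Q(∛98, ω). Now [Q(∛98):Q] = 3 (since 98 is not a perfect cube, x^3 - 98 is irreducible) and [Q(ω):Q] = 2. Both 2 and 3 divide [K:Q], and [K:Q] ≤ 3·2 = 6, so [K:Q] = 6. (Equivalently: Q(∛98) ⊂ R but ω ∉ R, so [K : Q(∛98)] = 2.)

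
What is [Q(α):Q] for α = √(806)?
[Q(α):Q] = 2

[Q(α):Q] equals the degree of the minimal polynomial of α. Here α^2 = 806 and x^2 - 806 is irreducible (d = 806 is squarefree, ≠ 1, hence not a square), so deg(m_α) = 2. Thus [Q(α):Q] = 2.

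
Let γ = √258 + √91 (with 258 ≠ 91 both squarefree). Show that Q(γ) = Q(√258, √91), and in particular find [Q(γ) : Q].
[Q(γ) : Q] = 4 (equivalently, Q(γ) = Q(√258, √91))

Obviously Q(γ) ⊆ Q(√258, √91), and [Q(√258, √91):Q] = 4 (since 258, 91 are distinct squarefree integers > 1 with 23478 not a perfect square). To show equality we compute the minimal polynomial of γ. From γ = √258 + √91: γ^2 = 258 + 2√(23478) + 91 = 349 + 2√(23478), so γ^2 - 349 = 2√(23478); squaring, (γ^2 - 349)^2 = 4·23478, i.e. γ^4 - 698γ^2 + 121801 - 93912 = 0, i.e. γ^4 - 698γ^2 + 27889 = 0. So γ is a root of x^4 - 698x^2 + 27889. This polynomial is irreducible over Q: it has no rational root (each ±√258 ± √91 is irrational), and any factorization into two quadratics over Q would force √(23478) ∈ Q (pairing opposite roots) or √258, √91 ∈ Q (other pairings), all impossible. Hence [Q(γ):Q] = 4 = [Q(√258, √91):Q], so Q(γ) = Q(√258, √91).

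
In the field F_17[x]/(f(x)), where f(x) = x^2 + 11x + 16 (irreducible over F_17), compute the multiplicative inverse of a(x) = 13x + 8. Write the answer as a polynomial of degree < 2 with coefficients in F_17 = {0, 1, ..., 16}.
a(x)^(-1) ≡ 8x + 2 (mod f(x))

Since f is irreducible over F_17, F_17[x]/(f) is a field and a(x) ≠ 0 has an inverse. Apply the extended Euclidean algorithm to f(x) and a(x) in F_17[x]: f(x) = (4x + 1)·a(x) + (8). The last nonzero remainder is the constant 8 = gcd(f, a) in F_17. Back-substituting through the division chain expresses 8 = s(x)·a(x) + t(x)·f(x) with s(x) ≡ 13x + 16 (mod f), so (13x + 16)·a(x) ≡ 8 (mod f). Multiplying by 8^(-1) ≡ 15 in F_17 gives a(x)^(-1) ≡ 15·(13x + 16) ≡ 8x + 2 (mod f). Check: (13x + 8)·(8x + 2) = 2x^2 + 5x + 16 ≡ 1 (mod x^2 + 11x + 16).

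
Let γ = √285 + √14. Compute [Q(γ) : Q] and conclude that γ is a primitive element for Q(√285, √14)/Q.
[Q(γ) : Q] = 4 (equivalently, Q(γ) = Q(√285, √14))

Obviously Q(γ) ⊆ Q(√285, √14), and [Q(√285, √14):Q] = 4 (since 285, 14 are distinct squarefree integers > 1 with 3990 not a perfect square). To show equality we compute the minimal polynomial of γ. From γ = √285 + √14: γ^2 = 285 + 2√(3990) + 14 = 299 + 2√(3990), so γ^2 - 299 = 2√(3990); squaring, (γ^2 - 299)^2 = 4·3990, i.e. γ^4 - 598γ^2 + 89401 - 15960 = 0, i.e. γ^4 - 598γ^2 + 73441 = 0. So γ is a root of x^4 - 598x^2 + 73441. This polynomial is irreducible over Q: it has no rational root (each ±√285 ± √14 is irrational), and any factorization into two quadratics over Q would force √(3990) ∈ Q (pairing opposite roots) or √285, √14 ∈ Q (other pairings), all impossible. Hence [Q(γ):Q] = 4 = [Q(√285, √14):Q], so Q(γ) = Q(√285, √14).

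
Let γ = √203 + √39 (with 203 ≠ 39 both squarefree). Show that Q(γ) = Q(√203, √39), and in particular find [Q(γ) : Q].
[Q(γ) : Q] = 4 (equivalently, Q(γ) = Q(√203, √39))

Obviously Q(γ) ⊆ Q(√203, √39), and [Q(√203, √39):Q] = 4 (since 203, 39 are distinct squarefree integers > 1 with 7917 not a perfect square). To show equality we compute the minimal polynomial of γ. From γ = √203 + √39: γ^2 = 203 + 2√(7917) + 39 = 242 + 2√(7917), so γ^2 - 242 = 2√(7917); squaring, (γ^2 - 242)^2 = 4·7917, i.e. γ^4 - 484γ^2 + 58564 - 31668 = 0, i.e. γ^4 - 484γ^2 + 26896 = 0. So γ is a root of x^4 - 484x^2 + 26896. This polynomial is irreducible over Q: it has no rational root (each ±√203 ± √39 is irrational), and any factorization into two quadratics over Q would force √(7917) ∈ Q (pairing opposite roots) or √203, √39 ∈ Q (other pairings), all impossible. Hence [Q(γ):Q] = 4 = [Q(√203, √39):Q], so Q(γ) = Q(√203, √39).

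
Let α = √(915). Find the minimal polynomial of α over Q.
m_α(x) = x^2 - 915

α satisfies α^2 - 915 = 0, so x^2 - 915 annihilates α. Since d = 915 is squarefree and ≠ 1, it is not a perfect square in Q, so x^2 - 915 has no rational root and is therefore irreducible over Q (a degree-2 polynomial over a field is irreducible iff it has no root). Hence m_α(x) = x^2 - 915.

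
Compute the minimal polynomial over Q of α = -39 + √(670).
m_α(x) = x^2 + 78x + 851

From α + 39 = √(670), squaring gives (α + 39)^2 = 670, i.e. α^2 + 78α + 1521 = 670, so α^2 + 78α + 851 = 0. The discriminant of x^2 + 78x + 851 is (78)^2 - 4·(851) = 6084 - 3404 = 2680, and 4·(670) is not a perfect square in Q since 670 is squarefree and ≠ 1. Hence x^2 + 78x + 851 is irreducible over Q and is the minimal polynomial of α.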